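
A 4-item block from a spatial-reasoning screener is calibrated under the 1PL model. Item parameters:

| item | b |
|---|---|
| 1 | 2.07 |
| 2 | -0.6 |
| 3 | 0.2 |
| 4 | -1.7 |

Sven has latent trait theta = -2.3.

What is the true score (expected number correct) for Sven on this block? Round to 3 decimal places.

P(theta) = 1 / (1 + exp(−(theta − b)))
P_1 = 1/(1+e^{4.3700}) = 0.0125
P_2 = 1/(1+e^{1.7000}) = 0.1545
P_3 = 1/(1+e^{2.5000}) = 0.0759
P_4 = 1/(1+e^{0.6000}) = 0.3543
E[score] = 0.0125 + 0.1545 + 0.0759 + 0.3543 = 0.5972

0.597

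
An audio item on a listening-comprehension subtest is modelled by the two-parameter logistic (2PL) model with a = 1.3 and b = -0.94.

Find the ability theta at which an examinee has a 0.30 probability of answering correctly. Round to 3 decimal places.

-1.592

P(theta) = 1 / (1 + exp(−a(theta − b)))
logit = ln(0.3000/0.7000) = -0.8473
theta = b + logit/(a) = -0.94 + (-0.8473)/1.3000 = -1.5918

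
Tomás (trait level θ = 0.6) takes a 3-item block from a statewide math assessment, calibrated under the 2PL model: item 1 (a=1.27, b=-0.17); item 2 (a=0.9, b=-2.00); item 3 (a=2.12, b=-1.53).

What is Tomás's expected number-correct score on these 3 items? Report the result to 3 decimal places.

P(θ) = 1 / (1 + exp(−a(θ − b)))
P_1 = 1/(1+e^{-0.9779}) = 0.7267
P_2 = 1/(1+e^{-2.3400}) = 0.9121
P_3 = 1/(1+e^{-4.5156}) = 0.9892
E[score] = 0.7267 + 0.9121 + 0.9892 = 2.6280

2.628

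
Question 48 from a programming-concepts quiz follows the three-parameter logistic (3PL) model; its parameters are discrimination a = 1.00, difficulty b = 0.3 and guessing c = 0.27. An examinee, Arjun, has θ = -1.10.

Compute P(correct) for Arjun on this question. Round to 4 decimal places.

0.4144

P(θ) = c + (1 − c) · 1 / (1 + exp(−a(θ − b)))
Exponent: 1.00 × (-1.10 − 0.3) = -1.4000
1/(1 + e^{1.4000}) = 0.1978
P = 0.27 + 0.73 × 0.1978 = 0.4144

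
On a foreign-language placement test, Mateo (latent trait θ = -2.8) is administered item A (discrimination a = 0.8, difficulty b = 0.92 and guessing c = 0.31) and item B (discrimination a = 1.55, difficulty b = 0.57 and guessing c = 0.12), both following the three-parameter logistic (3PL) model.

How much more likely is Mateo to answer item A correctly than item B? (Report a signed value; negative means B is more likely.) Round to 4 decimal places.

P(θ) = c + (1 − c) · 1 / (1 + exp(−a(θ − b)))
P_A = 0.3435
P_B = 0.1247
P_A − P_B = 0.2188

0.2188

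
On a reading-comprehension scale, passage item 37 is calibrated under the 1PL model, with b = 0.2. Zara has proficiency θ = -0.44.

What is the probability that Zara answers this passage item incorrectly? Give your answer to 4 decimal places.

0.6548

P(θ) = 1 / (1 + exp(−(θ − b)))
Exponent: (-0.44 − 0.2) = -0.6400
1/(1 + e^{0.6400}) = 0.3452
P = 0.3452
P(incorrect) = 1 − 0.3452 = 0.6548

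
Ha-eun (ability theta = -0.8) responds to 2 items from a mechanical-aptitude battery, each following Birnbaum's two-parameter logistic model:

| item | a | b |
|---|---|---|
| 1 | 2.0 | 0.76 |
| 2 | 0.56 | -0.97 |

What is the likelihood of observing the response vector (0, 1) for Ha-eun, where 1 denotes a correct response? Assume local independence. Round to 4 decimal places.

0.5016

P(theta) = 1 / (1 + exp(−a(theta − b)))
P_1 = 1/(1+e^{3.1200}) = 0.0423
P_2 = 1/(1+e^{-0.0952}) = 0.5238
L = (1−P_1) × P_2 = 0.9577 × 0.5238 = 0.50163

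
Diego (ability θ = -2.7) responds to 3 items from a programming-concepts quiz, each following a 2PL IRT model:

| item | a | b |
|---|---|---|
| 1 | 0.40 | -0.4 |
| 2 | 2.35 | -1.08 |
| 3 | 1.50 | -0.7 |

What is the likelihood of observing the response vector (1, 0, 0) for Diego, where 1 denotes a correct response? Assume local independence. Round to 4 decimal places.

P(θ) = 1 / (1 + exp(−a(θ − b)))
P_1 = 1/(1+e^{0.9200}) = 0.2850
P_2 = 1/(1+e^{3.8070}) = 0.0217
P_3 = 1/(1+e^{3.0000}) = 0.0474
L = P_1 × (1−P_2) × (1−P_3) = 0.2850 × 0.9783 × 0.9526 = 0.26554

0.2655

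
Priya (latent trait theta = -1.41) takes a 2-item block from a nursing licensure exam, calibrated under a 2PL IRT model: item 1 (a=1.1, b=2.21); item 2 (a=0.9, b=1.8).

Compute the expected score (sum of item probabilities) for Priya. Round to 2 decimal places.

P(theta) = 1 / (1 + exp(−a(theta − b)))
P_1 = 1/(1+e^{3.9820}) = 0.0183
P_2 = 1/(1+e^{2.8890}) = 0.0527
E[score] = 0.0183 + 0.0527 = 0.0710

0.07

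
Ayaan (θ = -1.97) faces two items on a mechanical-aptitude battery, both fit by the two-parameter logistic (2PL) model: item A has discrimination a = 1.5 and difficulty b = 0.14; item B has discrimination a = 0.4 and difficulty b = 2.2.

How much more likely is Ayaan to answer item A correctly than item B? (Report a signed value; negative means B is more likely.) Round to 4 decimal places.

-0.1182

P(θ) = 1 / (1 + exp(−a(θ − b)))
P_A = 0.0405
P_B = 0.1587
P_A − P_B = -0.1182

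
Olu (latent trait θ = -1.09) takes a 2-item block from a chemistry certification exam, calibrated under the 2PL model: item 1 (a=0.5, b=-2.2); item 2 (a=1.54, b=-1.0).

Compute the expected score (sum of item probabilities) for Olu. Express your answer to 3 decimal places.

P(θ) = 1 / (1 + exp(−a(θ − b)))
P_1 = 1/(1+e^{-0.5550}) = 0.6353
P_2 = 1/(1+e^{0.1386}) = 0.4654
E[score] = 0.6353 + 0.4654 = 1.1007

1.101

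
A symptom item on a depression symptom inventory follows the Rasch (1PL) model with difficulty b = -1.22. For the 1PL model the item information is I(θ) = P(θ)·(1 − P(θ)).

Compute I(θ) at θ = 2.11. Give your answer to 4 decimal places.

P = 1/(1+e^{-3.3300}) = 0.9654
P(1−P) = 0.9654 × 0.0346 = 0.0334
I = P(1−P) = 0.03336

0.0334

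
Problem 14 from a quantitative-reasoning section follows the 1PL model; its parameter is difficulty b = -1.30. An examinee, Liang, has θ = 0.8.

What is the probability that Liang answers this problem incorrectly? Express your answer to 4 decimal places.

P(θ) = 1 / (1 + exp(−(θ − b)))
Exponent: (0.8 − (-1.30)) = 2.1000
1/(1 + e^{-2.1000}) = 0.8909
P = 0.8909
P(incorrect) = 1 − 0.8909 = 0.1091

0.1091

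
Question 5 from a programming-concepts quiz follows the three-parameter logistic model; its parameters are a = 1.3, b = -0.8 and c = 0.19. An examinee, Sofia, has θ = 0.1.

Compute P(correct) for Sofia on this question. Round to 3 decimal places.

0.808

P(θ) = c + (1 − c) · 1 / (1 + exp(−a(θ − b)))
Exponent: 1.3 × (0.1 − (-0.8)) = 1.1700
1/(1 + e^{-1.1700}) = 0.7631
P = 0.19 + 0.81 × 0.7631 = 0.8081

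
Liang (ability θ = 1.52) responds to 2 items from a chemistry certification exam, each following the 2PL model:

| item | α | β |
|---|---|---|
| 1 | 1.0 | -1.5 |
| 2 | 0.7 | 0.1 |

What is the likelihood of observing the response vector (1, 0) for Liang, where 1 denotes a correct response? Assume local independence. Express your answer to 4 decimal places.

0.2576

P(θ) = 1 / (1 + exp(−α(θ − β)))
P_1 = 1/(1+e^{-3.0200}) = 0.9535
P_2 = 1/(1+e^{-0.9940}) = 0.7299
L = P_1 × (1−P_2) = 0.9535 × 0.2701 = 0.25755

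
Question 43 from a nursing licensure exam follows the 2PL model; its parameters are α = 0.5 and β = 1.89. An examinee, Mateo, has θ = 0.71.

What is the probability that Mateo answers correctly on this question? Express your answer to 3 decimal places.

P(θ) = 1 / (1 + exp(−α(θ − β)))
Exponent: 0.5 × (0.71 − 1.89) = -0.5900
1/(1 + e^{0.5900}) = 0.3566

0.357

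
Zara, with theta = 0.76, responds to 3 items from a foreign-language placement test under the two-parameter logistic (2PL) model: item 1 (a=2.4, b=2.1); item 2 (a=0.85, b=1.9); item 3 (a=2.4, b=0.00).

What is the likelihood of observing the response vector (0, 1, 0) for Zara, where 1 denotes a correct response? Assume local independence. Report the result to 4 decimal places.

P(theta) = 1 / (1 + exp(−a(theta − b)))
P_1 = 1/(1+e^{3.2160}) = 0.0386
P_2 = 1/(1+e^{0.9690}) = 0.2751
P_3 = 1/(1+e^{-1.8240}) = 0.8610
L = (1−P_1) × P_2 × (1−P_3) = 0.9614 × 0.2751 × 0.1390 = 0.03675

0.0367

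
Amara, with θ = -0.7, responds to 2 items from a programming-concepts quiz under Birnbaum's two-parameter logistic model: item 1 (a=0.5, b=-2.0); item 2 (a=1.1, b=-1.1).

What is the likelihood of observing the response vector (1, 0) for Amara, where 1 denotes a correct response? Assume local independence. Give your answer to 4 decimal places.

P(θ) = 1 / (1 + exp(−a(θ − b)))
P_1 = 1/(1+e^{-0.6500}) = 0.6570
P_2 = 1/(1+e^{-0.4400}) = 0.6083
L = P_1 × (1−P_2) = 0.6570 × 0.3917 = 0.25738

0.2574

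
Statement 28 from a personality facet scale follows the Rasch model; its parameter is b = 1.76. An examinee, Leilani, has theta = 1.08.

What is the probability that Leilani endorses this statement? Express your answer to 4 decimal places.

P(theta) = 1 / (1 + exp(−(theta − b)))
Exponent: (1.08 − 1.76) = -0.6800
1/(1 + e^{0.6800}) = 0.3363
P = 0.3363

0.3363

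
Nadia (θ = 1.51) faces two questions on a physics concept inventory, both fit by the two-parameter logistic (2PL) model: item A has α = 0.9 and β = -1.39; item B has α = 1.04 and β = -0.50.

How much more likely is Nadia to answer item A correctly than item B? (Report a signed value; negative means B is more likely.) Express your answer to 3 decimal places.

0.042

P(θ) = 1 / (1 + exp(−α(θ − β)))
P_A = 0.9315
P_B = 0.8900
P_A − P_B = 0.0415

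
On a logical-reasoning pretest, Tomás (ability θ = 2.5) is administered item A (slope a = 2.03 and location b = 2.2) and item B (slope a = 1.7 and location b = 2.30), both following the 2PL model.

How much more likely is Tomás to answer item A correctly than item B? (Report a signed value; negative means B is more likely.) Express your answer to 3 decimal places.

0.064

P(θ) = 1 / (1 + exp(−a(θ − b)))
P_A = 0.6477
P_B = 0.5842
P_A − P_B = 0.0635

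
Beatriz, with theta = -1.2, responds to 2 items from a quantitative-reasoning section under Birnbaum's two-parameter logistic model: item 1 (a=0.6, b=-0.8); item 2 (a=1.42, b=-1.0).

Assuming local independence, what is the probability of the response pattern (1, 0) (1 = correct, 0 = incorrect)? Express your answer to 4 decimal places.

P(theta) = 1 / (1 + exp(−a(theta − b)))
P_1 = 1/(1+e^{0.2400}) = 0.4403
P_2 = 1/(1+e^{0.2840}) = 0.4295
L = P_1 × (1−P_2) = 0.4403 × 0.5705 = 0.25120

0.2512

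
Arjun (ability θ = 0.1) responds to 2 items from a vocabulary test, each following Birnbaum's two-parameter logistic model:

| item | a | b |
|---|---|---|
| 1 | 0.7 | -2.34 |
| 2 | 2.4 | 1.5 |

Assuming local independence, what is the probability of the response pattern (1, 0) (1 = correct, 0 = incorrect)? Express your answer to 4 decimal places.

P(θ) = 1 / (1 + exp(−a(θ − b)))
P_1 = 1/(1+e^{-1.7080}) = 0.8466
P_2 = 1/(1+e^{3.3600}) = 0.0336
L = P_1 × (1−P_2) = 0.8466 × 0.9664 = 0.81816

0.8182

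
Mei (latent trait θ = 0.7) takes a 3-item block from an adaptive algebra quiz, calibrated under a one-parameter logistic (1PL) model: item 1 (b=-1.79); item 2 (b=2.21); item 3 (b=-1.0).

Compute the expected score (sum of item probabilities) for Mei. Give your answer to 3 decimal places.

P(θ) = 1 / (1 + exp(−(θ − b)))
P_1 = 1/(1+e^{-2.4900}) = 0.9234
P_2 = 1/(1+e^{1.5100}) = 0.1809
P_3 = 1/(1+e^{-1.7000}) = 0.8455
E[score] = 0.9234 + 0.1809 + 0.8455 = 1.9499

1.950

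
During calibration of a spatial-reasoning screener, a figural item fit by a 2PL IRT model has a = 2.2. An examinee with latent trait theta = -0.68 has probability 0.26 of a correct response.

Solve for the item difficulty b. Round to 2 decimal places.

-0.20

P(theta) = 1 / (1 + exp(−a(theta − b)))
logit(0.26) = ln(0.26/0.74) = -1.0460
b = theta − logit/(a) = -0.68 − (-1.0460)/2.2000 = -0.2046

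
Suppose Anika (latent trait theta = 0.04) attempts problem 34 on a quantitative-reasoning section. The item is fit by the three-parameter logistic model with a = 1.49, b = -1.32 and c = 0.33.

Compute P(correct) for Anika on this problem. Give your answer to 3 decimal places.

0.922

P(theta) = c + (1 − c) · 1 / (1 + exp(−a(theta − b)))
Exponent: 1.49 × (0.04 − (-1.32)) = 2.0264
1/(1 + e^{-2.0264}) = 0.8835
P = 0.33 + 0.67 × 0.8835 = 0.9220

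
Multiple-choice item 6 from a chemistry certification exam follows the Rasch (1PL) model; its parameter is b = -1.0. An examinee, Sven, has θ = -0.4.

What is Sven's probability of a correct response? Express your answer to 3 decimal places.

0.646

P(θ) = 1 / (1 + exp(−(θ − b)))
Exponent: (-0.4 − (-1.0)) = 0.6000
1/(1 + e^{-0.6000}) = 0.6457
P = 0.6457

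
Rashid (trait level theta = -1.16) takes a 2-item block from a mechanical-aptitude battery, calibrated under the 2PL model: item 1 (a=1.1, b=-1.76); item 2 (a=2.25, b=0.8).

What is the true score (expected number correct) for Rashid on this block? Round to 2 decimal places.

P(theta) = 1 / (1 + exp(−a(theta − b)))
P_1 = 1/(1+e^{-0.6600}) = 0.6593
P_2 = 1/(1+e^{4.4100}) = 0.0120
E[score] = 0.6593 + 0.0120 = 0.6713

0.67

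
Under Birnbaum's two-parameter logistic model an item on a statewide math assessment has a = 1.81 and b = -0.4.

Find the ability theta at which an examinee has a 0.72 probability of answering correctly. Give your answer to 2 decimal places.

P(theta) = 1 / (1 + exp(−a(theta − b)))
logit = ln(0.7200/0.2800) = 0.9445
theta = b + logit/(a) = -0.4 + 0.9445/1.8100 = 0.1218

0.12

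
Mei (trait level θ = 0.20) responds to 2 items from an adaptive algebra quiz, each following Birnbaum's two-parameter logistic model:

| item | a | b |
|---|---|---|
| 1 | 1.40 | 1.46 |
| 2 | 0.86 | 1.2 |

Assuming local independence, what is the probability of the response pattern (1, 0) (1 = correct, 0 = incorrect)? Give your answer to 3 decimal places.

P(θ) = 1 / (1 + exp(−a(θ − b)))
P_1 = 1/(1+e^{1.7640}) = 0.1463
P_2 = 1/(1+e^{0.8600}) = 0.2973
L = P_1 × (1−P_2) = 0.1463 × 0.7027 = 0.10279

0.103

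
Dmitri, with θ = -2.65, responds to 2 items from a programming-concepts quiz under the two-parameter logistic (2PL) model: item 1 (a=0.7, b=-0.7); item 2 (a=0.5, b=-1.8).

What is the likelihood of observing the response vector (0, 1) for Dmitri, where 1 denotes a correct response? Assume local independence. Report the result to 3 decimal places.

P(θ) = 1 / (1 + exp(−a(θ − b)))
P_1 = 1/(1+e^{1.3650}) = 0.2034
P_2 = 1/(1+e^{0.4250}) = 0.3953
L = (1−P_1) × P_2 = 0.7966 × 0.3953 = 0.31490

0.315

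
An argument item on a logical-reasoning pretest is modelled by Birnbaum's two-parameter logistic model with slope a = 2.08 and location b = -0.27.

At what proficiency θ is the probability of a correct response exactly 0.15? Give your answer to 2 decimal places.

-1.10

P(θ) = 1 / (1 + exp(−a(θ − b)))
logit = ln(0.1500/0.8500) = -1.7346
θ = b + logit/(a) = -0.27 + (-1.7346)/2.0800 = -1.1039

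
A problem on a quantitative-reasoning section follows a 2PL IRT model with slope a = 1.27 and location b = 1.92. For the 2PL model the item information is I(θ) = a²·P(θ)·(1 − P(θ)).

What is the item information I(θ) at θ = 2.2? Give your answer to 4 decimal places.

0.3907

P = 1/(1+e^{-0.3556}) = 0.5880
P(1−P) = 0.5880 × 0.4120 = 0.2423
I = a² × P(1−P) = 1.27² × 0.2423 = 0.39074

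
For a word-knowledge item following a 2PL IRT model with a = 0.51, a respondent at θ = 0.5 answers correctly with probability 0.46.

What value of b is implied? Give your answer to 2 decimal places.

0.81

P(θ) = 1 / (1 + exp(−a(θ − b)))
logit(0.46) = ln(0.46/0.54) = -0.1603
b = θ − logit/(a) = 0.5 − (-0.1603)/0.5100 = 0.8144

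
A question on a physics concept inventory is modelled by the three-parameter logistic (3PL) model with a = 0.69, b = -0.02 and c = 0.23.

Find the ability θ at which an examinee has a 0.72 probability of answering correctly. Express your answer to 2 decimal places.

P(θ) = c + (1 − c) · 1 / (1 + exp(−a(θ − b)))
Remove guessing floor: (0.72 − 0.23)/(1 − 0.23) = 0.6364
logit = ln(0.6364/0.3636) = 0.5596
θ = b + logit/(a) = -0.02 + 0.5596/0.6900 = 0.7910

0.79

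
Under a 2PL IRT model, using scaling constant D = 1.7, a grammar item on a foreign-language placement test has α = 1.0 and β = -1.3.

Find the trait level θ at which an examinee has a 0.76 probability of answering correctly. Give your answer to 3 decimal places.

P(θ) = 1 / (1 + exp(−D·α(θ − β)))
logit = ln(0.7600/0.2400) = 1.1527
θ = β + logit/(1.7·α) = -1.3 + 1.1527/1.7000 = -0.6220

-0.622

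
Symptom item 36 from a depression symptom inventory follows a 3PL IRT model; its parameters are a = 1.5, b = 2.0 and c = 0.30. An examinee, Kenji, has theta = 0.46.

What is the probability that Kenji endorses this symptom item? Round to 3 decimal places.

0.363

P(theta) = c + (1 − c) · 1 / (1 + exp(−a(theta − b)))
Exponent: 1.5 × (0.46 − 2.0) = -2.3100
1/(1 + e^{2.3100}) = 0.0903
P = 0.30 + 0.70 × 0.0903 = 0.3632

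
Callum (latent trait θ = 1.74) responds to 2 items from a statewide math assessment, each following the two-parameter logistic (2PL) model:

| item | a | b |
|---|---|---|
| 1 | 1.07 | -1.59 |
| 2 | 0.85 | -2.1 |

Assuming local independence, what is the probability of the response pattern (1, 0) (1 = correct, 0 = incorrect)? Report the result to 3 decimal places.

0.036

P(θ) = 1 / (1 + exp(−a(θ − b)))
P_1 = 1/(1+e^{-3.5631}) = 0.9724
P_2 = 1/(1+e^{-3.2640}) = 0.9632
L = P_1 × (1−P_2) = 0.9724 × 0.0368 = 0.03581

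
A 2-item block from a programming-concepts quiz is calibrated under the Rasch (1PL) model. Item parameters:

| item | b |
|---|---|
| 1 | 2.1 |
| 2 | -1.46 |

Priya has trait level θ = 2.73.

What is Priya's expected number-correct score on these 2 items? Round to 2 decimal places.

1.64

P(θ) = 1 / (1 + exp(−(θ − b)))
P_1 = 1/(1+e^{-0.6300}) = 0.6525
P_2 = 1/(1+e^{-4.1900}) = 0.9851
E[score] = 0.6525 + 0.9851 = 1.6376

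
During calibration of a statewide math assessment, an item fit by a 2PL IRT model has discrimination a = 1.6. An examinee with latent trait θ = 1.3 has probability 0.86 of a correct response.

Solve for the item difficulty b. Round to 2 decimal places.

P(θ) = 1 / (1 + exp(−a(θ − b)))
logit(0.86) = ln(0.86/0.14) = 1.8153
b = θ − logit/(a) = 1.3 − 1.8153/1.6000 = 0.1654

0.17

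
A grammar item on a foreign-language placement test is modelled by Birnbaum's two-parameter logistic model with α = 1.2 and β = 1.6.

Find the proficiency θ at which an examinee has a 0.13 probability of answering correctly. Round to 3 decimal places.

P(θ) = 1 / (1 + exp(−α(θ − β)))
logit = ln(0.1300/0.8700) = -1.9010
θ = β + logit/(α) = 1.6 + (-1.9010)/1.2000 = 0.0159

0.016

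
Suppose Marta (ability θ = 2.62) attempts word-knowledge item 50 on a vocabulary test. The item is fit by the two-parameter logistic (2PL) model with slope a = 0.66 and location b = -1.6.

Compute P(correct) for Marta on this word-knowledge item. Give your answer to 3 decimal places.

P(θ) = 1 / (1 + exp(−a(θ − b)))
Exponent: 0.66 × (2.62 − (-1.6)) = 2.7852
1/(1 + e^{-2.7852}) = 0.9419

0.942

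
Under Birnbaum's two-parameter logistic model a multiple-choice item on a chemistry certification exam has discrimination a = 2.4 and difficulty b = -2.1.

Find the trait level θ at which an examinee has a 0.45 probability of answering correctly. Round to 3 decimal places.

-2.184

P(θ) = 1 / (1 + exp(−a(θ − b)))
logit = ln(0.4500/0.5500) = -0.2007
θ = b + logit/(a) = -2.1 + (-0.2007)/2.4000 = -2.1836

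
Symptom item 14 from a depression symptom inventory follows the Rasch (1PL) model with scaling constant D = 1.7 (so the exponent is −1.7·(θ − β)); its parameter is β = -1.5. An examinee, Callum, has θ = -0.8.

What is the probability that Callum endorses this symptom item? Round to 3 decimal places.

P(θ) = 1 / (1 + exp(−D·(θ − β)))
Exponent: 1.7 × (-0.8 − (-1.5)) = 1.1900
1/(1 + e^{-1.1900}) = 0.7667
P = 0.7667

0.767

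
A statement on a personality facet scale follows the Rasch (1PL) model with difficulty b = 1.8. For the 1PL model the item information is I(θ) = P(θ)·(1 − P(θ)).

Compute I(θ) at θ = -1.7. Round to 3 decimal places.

P = 1/(1+e^{3.5000}) = 0.0293
P(1−P) = 0.0293 × 0.9707 = 0.0285
I = P(1−P) = 0.02845

0.028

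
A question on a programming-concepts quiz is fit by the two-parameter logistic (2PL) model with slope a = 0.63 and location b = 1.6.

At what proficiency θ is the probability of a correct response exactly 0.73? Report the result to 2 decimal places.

P(θ) = 1 / (1 + exp(−a(θ − b)))
logit = ln(0.7300/0.2700) = 0.9946
θ = b + logit/(a) = 1.6 + 0.9946/0.6300 = 3.1788

3.18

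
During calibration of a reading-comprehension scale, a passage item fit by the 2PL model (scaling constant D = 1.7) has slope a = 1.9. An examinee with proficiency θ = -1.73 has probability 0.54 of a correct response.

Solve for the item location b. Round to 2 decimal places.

-1.78

P(θ) = 1 / (1 + exp(−D·a(θ − b)))
logit(0.54) = ln(0.54/0.46) = 0.1603
b = θ − logit/(1.7·a) = -1.73 − 0.1603/3.2300 = -1.7796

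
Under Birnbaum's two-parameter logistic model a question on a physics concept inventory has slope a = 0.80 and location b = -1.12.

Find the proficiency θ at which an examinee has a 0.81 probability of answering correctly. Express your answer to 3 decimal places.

0.693

P(θ) = 1 / (1 + exp(−a(θ − b)))
logit = ln(0.8100/0.1900) = 1.4500
θ = b + logit/(a) = -1.12 + 1.4500/0.8000 = 0.6925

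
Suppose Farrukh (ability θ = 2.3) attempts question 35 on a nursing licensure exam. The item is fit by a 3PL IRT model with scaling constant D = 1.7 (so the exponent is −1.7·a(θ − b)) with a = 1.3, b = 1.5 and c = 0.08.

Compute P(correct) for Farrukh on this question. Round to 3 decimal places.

0.866

P(θ) = c + (1 − c) · 1 / (1 + exp(−D·a(θ − b)))
Exponent: 1.7 × 1.3 × (2.3 − 1.5) = 1.7680
1/(1 + e^{-1.7680}) = 0.8542
P = 0.08 + 0.92 × 0.8542 = 0.8659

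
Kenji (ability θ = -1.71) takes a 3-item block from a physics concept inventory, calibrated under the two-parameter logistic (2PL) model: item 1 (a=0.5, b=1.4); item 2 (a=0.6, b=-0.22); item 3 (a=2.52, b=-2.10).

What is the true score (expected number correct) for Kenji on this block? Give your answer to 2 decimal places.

1.19

P(θ) = 1 / (1 + exp(−a(θ − b)))
P_1 = 1/(1+e^{1.5550}) = 0.1744
P_2 = 1/(1+e^{0.8940}) = 0.2903
P_3 = 1/(1+e^{-0.9828}) = 0.7277
E[score] = 0.1744 + 0.2903 + 0.7277 = 1.1923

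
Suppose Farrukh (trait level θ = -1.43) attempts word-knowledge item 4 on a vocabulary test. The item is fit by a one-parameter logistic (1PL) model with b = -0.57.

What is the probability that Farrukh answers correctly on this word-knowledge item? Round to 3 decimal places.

0.297

P(θ) = 1 / (1 + exp(−(θ − b)))
Exponent: (-1.43 − (-0.57)) = -0.8600
1/(1 + e^{0.8600}) = 0.2973
P = 0.2973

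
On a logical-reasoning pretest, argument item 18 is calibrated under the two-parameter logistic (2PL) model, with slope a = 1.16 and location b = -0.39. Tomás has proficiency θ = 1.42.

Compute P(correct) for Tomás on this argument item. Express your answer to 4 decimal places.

0.8909

P(θ) = 1 / (1 + exp(−a(θ − b)))
Exponent: 1.16 × (1.42 − (-0.39)) = 2.0996
1/(1 + e^{-2.0996}) = 0.8909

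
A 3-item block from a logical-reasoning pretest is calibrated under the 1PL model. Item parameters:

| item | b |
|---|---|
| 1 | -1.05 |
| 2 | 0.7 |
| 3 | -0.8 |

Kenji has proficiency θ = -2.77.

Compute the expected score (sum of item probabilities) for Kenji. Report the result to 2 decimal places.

0.30

P(θ) = 1 / (1 + exp(−(θ − b)))
P_1 = 1/(1+e^{1.7200}) = 0.1519
P_2 = 1/(1+e^{3.4700}) = 0.0302
P_3 = 1/(1+e^{1.9700}) = 0.1224
E[score] = 0.1519 + 0.0302 + 0.1224 = 0.3044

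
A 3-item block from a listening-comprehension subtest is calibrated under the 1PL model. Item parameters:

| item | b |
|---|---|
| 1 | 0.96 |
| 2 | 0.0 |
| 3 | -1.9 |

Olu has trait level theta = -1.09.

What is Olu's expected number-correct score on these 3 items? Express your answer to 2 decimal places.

1.06

P(theta) = 1 / (1 + exp(−(theta − b)))
P_1 = 1/(1+e^{2.0500}) = 0.1141
P_2 = 1/(1+e^{1.0900}) = 0.2516
P_3 = 1/(1+e^{-0.8100}) = 0.6921
E[score] = 0.1141 + 0.2516 + 0.6921 = 1.0578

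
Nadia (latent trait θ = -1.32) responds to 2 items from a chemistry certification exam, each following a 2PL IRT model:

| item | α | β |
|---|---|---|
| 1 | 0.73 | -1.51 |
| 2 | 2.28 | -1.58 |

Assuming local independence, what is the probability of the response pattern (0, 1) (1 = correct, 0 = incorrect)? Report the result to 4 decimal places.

P(θ) = 1 / (1 + exp(−α(θ − β)))
P_1 = 1/(1+e^{-0.1387}) = 0.5346
P_2 = 1/(1+e^{-0.5928}) = 0.6440
L = (1−P_1) × P_2 = 0.4654 × 0.6440 = 0.29971

0.2997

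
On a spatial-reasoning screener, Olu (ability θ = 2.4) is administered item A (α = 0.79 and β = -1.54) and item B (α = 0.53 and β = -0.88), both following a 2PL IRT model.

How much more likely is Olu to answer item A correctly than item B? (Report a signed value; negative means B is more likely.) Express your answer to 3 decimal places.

0.107

P(θ) = 1 / (1 + exp(−α(θ − β)))
P_A = 0.9574
P_B = 0.8505
P_A − P_B = 0.1069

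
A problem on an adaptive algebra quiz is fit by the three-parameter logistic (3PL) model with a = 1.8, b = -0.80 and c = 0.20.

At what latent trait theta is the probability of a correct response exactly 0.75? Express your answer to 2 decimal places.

-0.36

P(theta) = c + (1 − c) · 1 / (1 + exp(−a(theta − b)))
Remove guessing floor: (0.75 − 0.20)/(1 − 0.20) = 0.6875
logit = ln(0.6875/0.3125) = 0.7885
theta = b + logit/(a) = -0.80 + 0.7885/1.8000 = -0.3620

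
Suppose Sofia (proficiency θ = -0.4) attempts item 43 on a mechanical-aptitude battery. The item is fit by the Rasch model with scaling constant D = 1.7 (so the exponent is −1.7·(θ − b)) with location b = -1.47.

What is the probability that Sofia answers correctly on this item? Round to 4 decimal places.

0.8604

P(θ) = 1 / (1 + exp(−D·(θ − b)))
Exponent: 1.7 × (-0.4 − (-1.47)) = 1.8190
1/(1 + e^{-1.8190}) = 0.8604
P = 0.8604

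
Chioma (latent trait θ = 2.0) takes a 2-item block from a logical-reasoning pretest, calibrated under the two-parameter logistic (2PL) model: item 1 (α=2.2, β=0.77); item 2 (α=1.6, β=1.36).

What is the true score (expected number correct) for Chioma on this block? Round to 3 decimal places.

1.673

P(θ) = 1 / (1 + exp(−α(θ − β)))
P_1 = 1/(1+e^{-2.7060}) = 0.9374
P_2 = 1/(1+e^{-1.0240}) = 0.7358
E[score] = 0.9374 + 0.7358 = 1.6731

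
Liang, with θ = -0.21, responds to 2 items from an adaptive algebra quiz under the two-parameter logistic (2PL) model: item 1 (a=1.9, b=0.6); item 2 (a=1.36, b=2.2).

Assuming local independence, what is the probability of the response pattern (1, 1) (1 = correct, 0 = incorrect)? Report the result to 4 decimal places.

P(θ) = 1 / (1 + exp(−a(θ − b)))
P_1 = 1/(1+e^{1.5390}) = 0.1767
P_2 = 1/(1+e^{3.2776}) = 0.0363
L = P_1 × P_2 = 0.1767 × 0.0363 = 0.00642

0.0064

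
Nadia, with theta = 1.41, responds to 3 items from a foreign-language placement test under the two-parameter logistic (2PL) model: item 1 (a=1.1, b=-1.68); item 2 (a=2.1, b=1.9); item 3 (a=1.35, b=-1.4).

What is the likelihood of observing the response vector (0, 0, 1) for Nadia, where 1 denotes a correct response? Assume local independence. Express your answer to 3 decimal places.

P(theta) = 1 / (1 + exp(−a(theta − b)))
P_1 = 1/(1+e^{-3.3990}) = 0.9677
P_2 = 1/(1+e^{1.0290}) = 0.2633
P_3 = 1/(1+e^{-3.7935}) = 0.9780
L = (1−P_1) × (1−P_2) × P_3 = 0.0323 × 0.7367 × 0.9780 = 0.02329

0.023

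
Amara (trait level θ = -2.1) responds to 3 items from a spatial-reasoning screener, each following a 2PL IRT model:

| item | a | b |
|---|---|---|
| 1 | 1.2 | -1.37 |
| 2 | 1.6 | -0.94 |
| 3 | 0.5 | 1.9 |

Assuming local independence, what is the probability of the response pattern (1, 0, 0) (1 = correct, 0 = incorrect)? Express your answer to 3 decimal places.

P(θ) = 1 / (1 + exp(−a(θ − b)))
P_1 = 1/(1+e^{0.8760}) = 0.2940
P_2 = 1/(1+e^{1.8560}) = 0.1352
P_3 = 1/(1+e^{2.0000}) = 0.1192
L = P_1 × (1−P_2) × (1−P_3) = 0.2940 × 0.8648 × 0.8808 = 0.22396

0.224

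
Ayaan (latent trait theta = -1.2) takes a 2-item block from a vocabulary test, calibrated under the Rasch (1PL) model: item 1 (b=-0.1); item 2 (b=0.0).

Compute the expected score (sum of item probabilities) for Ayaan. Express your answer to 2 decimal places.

0.48

P(theta) = 1 / (1 + exp(−(theta − b)))
P_1 = 1/(1+e^{1.1000}) = 0.2497
P_2 = 1/(1+e^{1.2000}) = 0.2315
E[score] = 0.2497 + 0.2315 = 0.4812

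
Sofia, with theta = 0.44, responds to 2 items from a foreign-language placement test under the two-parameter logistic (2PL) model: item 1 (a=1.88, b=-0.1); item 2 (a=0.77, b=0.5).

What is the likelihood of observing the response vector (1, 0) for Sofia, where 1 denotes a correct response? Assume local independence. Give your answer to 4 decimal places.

0.3755

P(theta) = 1 / (1 + exp(−a(theta − b)))
P_1 = 1/(1+e^{-1.0152}) = 0.7340
P_2 = 1/(1+e^{0.0462}) = 0.4885
L = P_1 × (1−P_2) = 0.7340 × 0.5115 = 0.37549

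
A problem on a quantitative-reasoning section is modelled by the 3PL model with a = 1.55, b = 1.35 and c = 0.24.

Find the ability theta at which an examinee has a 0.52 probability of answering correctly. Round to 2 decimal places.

1.00

P(theta) = c + (1 − c) · 1 / (1 + exp(−a(theta − b)))
Remove guessing floor: (0.52 − 0.24)/(1 − 0.24) = 0.3684
logit = ln(0.3684/0.6316) = -0.5390
theta = b + logit/(a) = 1.35 + (-0.5390)/1.5500 = 1.0023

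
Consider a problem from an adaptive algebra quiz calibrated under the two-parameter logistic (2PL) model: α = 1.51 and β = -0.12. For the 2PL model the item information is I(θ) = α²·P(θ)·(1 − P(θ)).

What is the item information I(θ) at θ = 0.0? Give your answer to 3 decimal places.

0.565

P = 1/(1+e^{-0.1812}) = 0.5452
P(1−P) = 0.5452 × 0.4548 = 0.2480
I = α² × P(1−P) = 1.51² × 0.2480 = 0.56537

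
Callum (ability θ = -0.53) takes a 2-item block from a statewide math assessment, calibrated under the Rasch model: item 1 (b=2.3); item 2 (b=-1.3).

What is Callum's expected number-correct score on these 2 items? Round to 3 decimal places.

P(θ) = 1 / (1 + exp(−(θ − b)))
P_1 = 1/(1+e^{2.8300}) = 0.0557
P_2 = 1/(1+e^{-0.7700}) = 0.6835
E[score] = 0.0557 + 0.6835 = 0.7392

0.739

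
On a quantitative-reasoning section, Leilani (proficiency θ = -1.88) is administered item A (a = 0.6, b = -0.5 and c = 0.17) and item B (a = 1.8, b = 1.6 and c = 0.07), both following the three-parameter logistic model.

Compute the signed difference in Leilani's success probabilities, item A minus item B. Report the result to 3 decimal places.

P(θ) = c + (1 − c) · 1 / (1 + exp(−a(θ − b)))
P_A = 0.4224
P_B = 0.0718
P_A − P_B = 0.3506

0.351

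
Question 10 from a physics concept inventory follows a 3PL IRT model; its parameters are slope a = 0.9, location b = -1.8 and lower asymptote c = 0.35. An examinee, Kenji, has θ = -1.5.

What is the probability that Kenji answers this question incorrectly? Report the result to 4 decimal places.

0.2814

P(θ) = c + (1 − c) · 1 / (1 + exp(−a(θ − b)))
Exponent: 0.9 × (-1.5 − (-1.8)) = 0.2700
1/(1 + e^{-0.2700}) = 0.5671
P = 0.35 + 0.65 × 0.5671 = 0.7186
P(incorrect) = 1 − 0.7186 = 0.2814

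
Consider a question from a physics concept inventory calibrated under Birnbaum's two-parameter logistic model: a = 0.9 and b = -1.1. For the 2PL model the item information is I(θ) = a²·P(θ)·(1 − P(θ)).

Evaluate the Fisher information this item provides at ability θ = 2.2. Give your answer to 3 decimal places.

P = 1/(1+e^{-2.9700}) = 0.9512
P(1−P) = 0.9512 × 0.0488 = 0.0464
I = a² × P(1−P) = 0.9² × 0.0464 = 0.03760

0.038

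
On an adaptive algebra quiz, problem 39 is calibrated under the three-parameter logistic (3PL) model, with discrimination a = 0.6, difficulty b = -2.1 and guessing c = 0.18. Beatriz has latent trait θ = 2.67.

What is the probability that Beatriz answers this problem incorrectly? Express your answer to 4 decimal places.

0.0443

P(θ) = c + (1 − c) · 1 / (1 + exp(−a(θ − b)))
Exponent: 0.6 × (2.67 − (-2.1)) = 2.8620
1/(1 + e^{-2.8620}) = 0.9459
P = 0.18 + 0.82 × 0.9459 = 0.9557
P(incorrect) = 1 − 0.9557 = 0.0443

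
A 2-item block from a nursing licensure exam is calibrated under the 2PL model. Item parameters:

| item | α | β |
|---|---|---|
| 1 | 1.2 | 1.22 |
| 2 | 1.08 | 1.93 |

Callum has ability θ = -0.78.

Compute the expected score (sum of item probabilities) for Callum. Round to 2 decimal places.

0.13

P(θ) = 1 / (1 + exp(−α(θ − β)))
P_1 = 1/(1+e^{2.4000}) = 0.0832
P_2 = 1/(1+e^{2.9268}) = 0.0508
E[score] = 0.0832 + 0.0508 = 0.1340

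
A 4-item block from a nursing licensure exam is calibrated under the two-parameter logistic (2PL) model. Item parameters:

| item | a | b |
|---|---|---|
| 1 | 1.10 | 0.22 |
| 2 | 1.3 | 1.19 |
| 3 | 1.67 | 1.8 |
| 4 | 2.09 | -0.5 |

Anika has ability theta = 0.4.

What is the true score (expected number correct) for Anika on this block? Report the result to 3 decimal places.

P(theta) = 1 / (1 + exp(−a(theta − b)))
P_1 = 1/(1+e^{-0.1980}) = 0.5493
P_2 = 1/(1+e^{1.0270}) = 0.2637
P_3 = 1/(1+e^{2.3380}) = 0.0880
P_4 = 1/(1+e^{-1.8810}) = 0.8677
E[score] = 0.5493 + 0.2637 + 0.0880 + 0.8677 = 1.7688

1.769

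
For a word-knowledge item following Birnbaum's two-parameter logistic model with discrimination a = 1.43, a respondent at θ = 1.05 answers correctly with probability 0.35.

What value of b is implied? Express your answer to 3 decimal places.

1.483

P(θ) = 1 / (1 + exp(−a(θ − b)))
logit(0.35) = ln(0.35/0.65) = -0.6190
b = θ − logit/(a) = 1.05 − (-0.6190)/1.4300 = 1.4829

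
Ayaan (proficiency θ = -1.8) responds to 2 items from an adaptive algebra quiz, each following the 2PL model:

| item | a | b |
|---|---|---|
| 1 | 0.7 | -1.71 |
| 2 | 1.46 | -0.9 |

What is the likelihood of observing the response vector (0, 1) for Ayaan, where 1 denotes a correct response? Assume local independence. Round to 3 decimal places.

P(θ) = 1 / (1 + exp(−a(θ − b)))
P_1 = 1/(1+e^{0.0630}) = 0.4843
P_2 = 1/(1+e^{1.3140}) = 0.2118
L = (1−P_1) × P_2 = 0.5157 × 0.2118 = 0.10924

0.109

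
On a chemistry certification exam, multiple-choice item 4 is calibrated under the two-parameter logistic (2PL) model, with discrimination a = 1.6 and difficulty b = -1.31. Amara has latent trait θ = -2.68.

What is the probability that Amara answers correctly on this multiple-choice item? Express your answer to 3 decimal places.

P(θ) = 1 / (1 + exp(−a(θ − b)))
Exponent: 1.6 × (-2.68 − (-1.31)) = -2.1920
1/(1 + e^{2.1920}) = 0.1005

0.100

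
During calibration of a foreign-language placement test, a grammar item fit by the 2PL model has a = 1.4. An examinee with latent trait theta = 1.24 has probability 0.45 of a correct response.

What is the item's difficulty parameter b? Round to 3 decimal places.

1.383

P(theta) = 1 / (1 + exp(−a(theta − b)))
logit(0.45) = ln(0.45/0.55) = -0.2007
b = theta − logit/(a) = 1.24 − (-0.2007)/1.4000 = 1.3833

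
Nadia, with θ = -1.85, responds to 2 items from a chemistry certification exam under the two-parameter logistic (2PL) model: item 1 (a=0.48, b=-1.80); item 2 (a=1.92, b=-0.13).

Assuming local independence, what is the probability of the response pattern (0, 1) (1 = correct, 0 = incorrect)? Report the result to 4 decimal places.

P(θ) = 1 / (1 + exp(−a(θ − b)))
P_1 = 1/(1+e^{0.0240}) = 0.4940
P_2 = 1/(1+e^{3.3024}) = 0.0355
L = (1−P_1) × P_2 = 0.5060 × 0.0355 = 0.01796

0.0180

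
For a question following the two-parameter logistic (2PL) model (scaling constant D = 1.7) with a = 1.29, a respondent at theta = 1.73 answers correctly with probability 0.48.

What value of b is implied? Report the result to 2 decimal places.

P(theta) = 1 / (1 + exp(−D·a(theta − b)))
logit(0.48) = ln(0.48/0.52) = -0.0800
b = theta − logit/(1.7·a) = 1.73 − (-0.0800)/2.1930 = 1.7665

1.77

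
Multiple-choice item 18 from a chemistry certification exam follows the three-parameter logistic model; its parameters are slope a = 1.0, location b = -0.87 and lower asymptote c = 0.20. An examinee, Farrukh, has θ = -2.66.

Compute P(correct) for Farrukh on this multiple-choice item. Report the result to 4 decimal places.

P(θ) = c + (1 − c) · 1 / (1 + exp(−a(θ − b)))
Exponent: 1.0 × (-2.66 − (-0.87)) = -1.7900
1/(1 + e^{1.7900}) = 0.1431
P = 0.20 + 0.80 × 0.1431 = 0.3145

0.3145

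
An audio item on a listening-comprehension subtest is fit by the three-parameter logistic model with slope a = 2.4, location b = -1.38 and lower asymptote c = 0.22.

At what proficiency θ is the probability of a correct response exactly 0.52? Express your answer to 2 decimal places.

P(θ) = c + (1 − c) · 1 / (1 + exp(−a(θ − b)))
Remove guessing floor: (0.52 − 0.22)/(1 − 0.22) = 0.3846
logit = ln(0.3846/0.6154) = -0.4700
θ = b + logit/(a) = -1.38 + (-0.4700)/2.4000 = -1.5758

-1.58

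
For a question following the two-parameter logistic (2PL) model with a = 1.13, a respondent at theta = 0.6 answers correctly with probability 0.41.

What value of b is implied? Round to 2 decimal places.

0.92

P(theta) = 1 / (1 + exp(−a(theta − b)))
logit(0.41) = ln(0.41/0.59) = -0.3640
b = theta − logit/(a) = 0.6 − (-0.3640)/1.1300 = 0.9221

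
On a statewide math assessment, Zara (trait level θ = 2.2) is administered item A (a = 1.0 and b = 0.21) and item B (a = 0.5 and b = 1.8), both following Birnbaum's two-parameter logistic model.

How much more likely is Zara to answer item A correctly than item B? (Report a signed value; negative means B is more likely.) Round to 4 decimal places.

0.3299

P(θ) = 1 / (1 + exp(−a(θ − b)))
P_A = 0.8797
P_B = 0.5498
P_A − P_B = 0.3299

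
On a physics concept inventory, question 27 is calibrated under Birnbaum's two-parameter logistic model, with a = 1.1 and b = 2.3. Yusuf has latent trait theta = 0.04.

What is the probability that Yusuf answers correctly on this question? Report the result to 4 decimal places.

0.0768

P(theta) = 1 / (1 + exp(−a(theta − b)))
Exponent: 1.1 × (0.04 − 2.3) = -2.4860
1/(1 + e^{2.4860}) = 0.0768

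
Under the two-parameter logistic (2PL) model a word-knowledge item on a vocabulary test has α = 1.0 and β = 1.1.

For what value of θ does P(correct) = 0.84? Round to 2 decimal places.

P(θ) = 1 / (1 + exp(−α(θ − β)))
logit = ln(0.8400/0.1600) = 1.6582
θ = β + logit/(α) = 1.1 + 1.6582/1.0000 = 2.7582

2.76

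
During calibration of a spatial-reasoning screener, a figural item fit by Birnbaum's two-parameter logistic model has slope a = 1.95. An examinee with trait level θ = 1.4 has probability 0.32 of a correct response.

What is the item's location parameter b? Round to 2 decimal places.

1.79

P(θ) = 1 / (1 + exp(−a(θ − b)))
logit(0.32) = ln(0.32/0.68) = -0.7538
b = θ − logit/(a) = 1.4 − (-0.7538)/1.9500 = 1.7865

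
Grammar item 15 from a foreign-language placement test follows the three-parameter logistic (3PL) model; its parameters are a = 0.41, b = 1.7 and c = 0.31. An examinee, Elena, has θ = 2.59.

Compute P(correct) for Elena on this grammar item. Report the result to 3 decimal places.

0.717

P(θ) = c + (1 − c) · 1 / (1 + exp(−a(θ − b)))
Exponent: 0.41 × (2.59 − 1.7) = 0.3649
1/(1 + e^{-0.3649}) = 0.5902
P = 0.31 + 0.69 × 0.5902 = 0.7173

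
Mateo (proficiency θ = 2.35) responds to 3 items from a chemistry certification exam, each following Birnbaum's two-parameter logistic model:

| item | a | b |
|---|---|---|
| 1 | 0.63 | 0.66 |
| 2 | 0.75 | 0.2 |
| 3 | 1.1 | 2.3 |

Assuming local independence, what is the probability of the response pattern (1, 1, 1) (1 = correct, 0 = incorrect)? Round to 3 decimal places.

P(θ) = 1 / (1 + exp(−a(θ − b)))
P_1 = 1/(1+e^{-1.0647}) = 0.7436
P_2 = 1/(1+e^{-1.6125}) = 0.8338
P_3 = 1/(1+e^{-0.0550}) = 0.5137
L = P_1 × P_2 × P_3 = 0.7436 × 0.8338 × 0.5137 = 0.31851

0.319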